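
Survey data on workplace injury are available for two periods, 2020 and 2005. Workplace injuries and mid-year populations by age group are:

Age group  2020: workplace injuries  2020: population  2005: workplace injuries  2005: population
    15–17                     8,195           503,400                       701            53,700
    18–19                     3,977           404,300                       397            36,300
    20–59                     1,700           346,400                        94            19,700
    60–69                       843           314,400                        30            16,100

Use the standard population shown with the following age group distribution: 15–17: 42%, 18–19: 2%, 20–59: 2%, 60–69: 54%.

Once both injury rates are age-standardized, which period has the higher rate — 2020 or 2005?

2020

Age-specific rates per 10,000 for 2020: 162.79, 98.37, 49.08, 26.81.
For 2005: 130.54, 109.37, 47.72, 18.63.
Standard weights: 0.42, 0.02, 0.02, 0.54.
2020: 0.4200×162.79 + 0.0200×98.37 + 0.0200×49.08 + 0.5400×26.81 = 85.8009 per 10,000.
2005: 0.4200×130.54 + 0.0200×109.37 + 0.0200×47.72 + 0.5400×18.63 = 68.0306 per 10,000.
The crude rates (93.82 vs 97.14) would put 2005 higher, but that reflects its age composition; once standardized to a common age structure, 2020 has the higher underlying rate.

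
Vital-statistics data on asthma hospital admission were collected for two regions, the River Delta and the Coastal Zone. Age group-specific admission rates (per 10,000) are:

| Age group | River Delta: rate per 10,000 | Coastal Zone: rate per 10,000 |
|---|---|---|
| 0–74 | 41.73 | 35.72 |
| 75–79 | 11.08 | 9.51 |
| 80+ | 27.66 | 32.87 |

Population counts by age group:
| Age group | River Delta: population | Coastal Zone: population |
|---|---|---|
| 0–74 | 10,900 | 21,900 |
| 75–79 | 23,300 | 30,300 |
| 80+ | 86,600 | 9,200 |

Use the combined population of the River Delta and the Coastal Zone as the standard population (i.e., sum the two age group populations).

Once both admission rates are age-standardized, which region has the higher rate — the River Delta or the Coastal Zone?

Coastal Zone

Combined standard total = 182,200; weights = 0.1800, 0.2942, 0.5258.
The River Delta: 0.1800×41.73 + 0.2942×11.08 + 0.5258×27.66 = 25.3154 per 10,000.
The Coastal Zone: 0.1800×35.72 + 0.2942×9.51 + 0.5258×32.87 = 26.5110 per 10,000.
The crude rates (25.73 vs 22.36) would put the River Delta higher, but that reflects its age composition; once standardized to a common age structure, the Coastal Zone has the higher underlying rate.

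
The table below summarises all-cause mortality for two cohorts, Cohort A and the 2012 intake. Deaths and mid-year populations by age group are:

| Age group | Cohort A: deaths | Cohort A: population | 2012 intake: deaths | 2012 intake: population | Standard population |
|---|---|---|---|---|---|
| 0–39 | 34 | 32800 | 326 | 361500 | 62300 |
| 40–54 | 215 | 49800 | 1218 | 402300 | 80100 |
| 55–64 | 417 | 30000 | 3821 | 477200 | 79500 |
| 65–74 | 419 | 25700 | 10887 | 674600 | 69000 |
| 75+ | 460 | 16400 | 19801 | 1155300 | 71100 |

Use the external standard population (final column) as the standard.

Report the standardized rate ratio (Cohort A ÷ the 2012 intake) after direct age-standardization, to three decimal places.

Age-specific rates per 1000 for Cohort A: 1.037, 4.317, 13.900, 16.304, 28.049.
For the 2012 intake: 0.902, 3.028, 8.007, 16.138, 17.139.
Standard total = 362000; weights = 0.1721, 0.2213, 0.2196, 0.1906, 0.1964.
Cohort A: 0.1721×1.037 + 0.2213×4.317 + 0.2196×13.900 + 0.1906×16.304 + 0.1964×28.049 = 12.8029 per 1000.
The 2012 intake: 0.1721×0.902 + 0.2213×3.028 + 0.2196×8.007 + 0.1906×16.138 + 0.1964×17.139 = 9.0260 per 1000.
Ratio = 12.8029 ÷ 9.0260 = 1.41845.

1.418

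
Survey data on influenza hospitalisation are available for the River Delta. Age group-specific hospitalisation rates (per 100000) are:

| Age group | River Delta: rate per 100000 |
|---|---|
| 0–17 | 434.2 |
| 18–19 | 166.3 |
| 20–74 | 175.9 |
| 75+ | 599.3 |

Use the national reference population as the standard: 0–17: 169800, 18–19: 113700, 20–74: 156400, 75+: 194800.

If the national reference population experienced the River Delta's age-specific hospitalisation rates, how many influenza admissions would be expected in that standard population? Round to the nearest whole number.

Expected influenza admissions = Σ (standard pop × age-specific rate ÷ 100000)
= 169800×434.2/100000 + 113700×166.3/100000 + 156400×175.9/100000 + 194800×599.3/100000
= 737.27 + 189.08 + 275.11 + 1167.44 = 2368.90.

2369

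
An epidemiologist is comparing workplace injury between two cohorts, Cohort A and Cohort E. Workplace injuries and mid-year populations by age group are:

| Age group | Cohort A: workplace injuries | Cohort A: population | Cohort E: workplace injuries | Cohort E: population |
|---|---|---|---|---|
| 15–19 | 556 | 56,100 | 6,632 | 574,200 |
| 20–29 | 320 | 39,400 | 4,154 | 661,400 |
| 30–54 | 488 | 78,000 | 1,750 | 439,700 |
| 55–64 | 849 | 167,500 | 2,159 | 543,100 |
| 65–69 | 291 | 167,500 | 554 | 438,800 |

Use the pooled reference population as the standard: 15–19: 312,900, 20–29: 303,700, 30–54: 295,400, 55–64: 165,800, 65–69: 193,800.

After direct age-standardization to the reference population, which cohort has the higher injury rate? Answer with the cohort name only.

Cohort A

Age-specific rates per 10,000 for Cohort A: 99.11, 81.22, 62.56, 50.69, 17.37.
For Cohort E: 115.50, 62.81, 39.80, 39.75, 12.63.
Standard total = 1,271,600; weights = 0.2461, 0.2388, 0.2323, 0.1304, 0.1524.
Cohort A: 0.2461×99.11 + 0.2388×81.22 + 0.2323×62.56 + 0.1304×50.69 + 0.1524×17.37 = 67.5757 per 10,000.
Cohort E: 0.2461×115.50 + 0.2388×62.81 + 0.2323×39.80 + 0.1304×39.75 + 0.1524×12.63 = 59.7742 per 10,000.
The crude rates (49.24 vs 57.39) would put Cohort E higher, but that reflects its age composition; once standardized to a common age structure, Cohort A has the higher underlying rate.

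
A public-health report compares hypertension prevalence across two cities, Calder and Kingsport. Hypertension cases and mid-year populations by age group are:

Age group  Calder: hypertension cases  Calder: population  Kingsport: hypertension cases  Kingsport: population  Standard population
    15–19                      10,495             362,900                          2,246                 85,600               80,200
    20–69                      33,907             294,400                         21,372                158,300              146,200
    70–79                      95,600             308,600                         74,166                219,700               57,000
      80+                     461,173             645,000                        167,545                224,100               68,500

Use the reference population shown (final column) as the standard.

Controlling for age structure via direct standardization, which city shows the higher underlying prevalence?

Age-specific rates per 1,000 for Calder: 28.920, 115.173, 309.786, 714.997.
For Kingsport: 26.238, 135.009, 337.579, 747.635.
Standard total = 351,900; weights = 0.2279, 0.4155, 0.1620, 0.1947.
Calder: 0.2279×28.920 + 0.4155×115.173 + 0.1620×309.786 + 0.1947×714.997 = 243.7988 per 1,000.
Kingsport: 0.2279×26.238 + 0.4155×135.009 + 0.1620×337.579 + 0.1947×747.635 = 262.2838 per 1,000.

Kingsport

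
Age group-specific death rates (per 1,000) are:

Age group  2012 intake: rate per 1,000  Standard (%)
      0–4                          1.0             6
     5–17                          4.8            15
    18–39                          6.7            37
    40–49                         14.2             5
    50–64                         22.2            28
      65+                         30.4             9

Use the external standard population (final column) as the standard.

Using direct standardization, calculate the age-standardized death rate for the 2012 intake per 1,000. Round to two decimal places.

Standard weights: 0.06, 0.15, 0.37, 0.05, 0.28, 0.09.
Standardized rate: 0.0600×1.0 + 0.1500×4.8 + 0.3700×6.7 + 0.0500×14.2 + 0.2800×22.2 + 0.0900×30.4 = 12.9210 per 1,000.

12.92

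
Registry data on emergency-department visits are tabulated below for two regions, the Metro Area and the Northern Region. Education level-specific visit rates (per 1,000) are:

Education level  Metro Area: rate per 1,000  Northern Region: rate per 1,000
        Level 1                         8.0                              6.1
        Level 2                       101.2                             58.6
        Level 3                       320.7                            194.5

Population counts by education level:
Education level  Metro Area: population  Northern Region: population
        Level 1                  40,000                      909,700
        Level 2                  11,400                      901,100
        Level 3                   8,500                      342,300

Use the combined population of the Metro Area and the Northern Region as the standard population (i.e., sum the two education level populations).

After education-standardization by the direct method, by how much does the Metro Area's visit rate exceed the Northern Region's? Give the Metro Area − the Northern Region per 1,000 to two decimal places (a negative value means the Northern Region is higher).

Combined standard total = 2,213,000; weights = 0.4291, 0.4123, 0.1585.
The Metro Area: 0.4291×8.0 + 0.4123×101.2 + 0.1585×320.7 = 95.9983 per 1,000.
The Northern Region: 0.4291×6.1 + 0.4123×58.6 + 0.1585×194.5 = 57.6124 per 1,000.
Difference = 95.9983 − 57.6124 = 38.3859.

38.39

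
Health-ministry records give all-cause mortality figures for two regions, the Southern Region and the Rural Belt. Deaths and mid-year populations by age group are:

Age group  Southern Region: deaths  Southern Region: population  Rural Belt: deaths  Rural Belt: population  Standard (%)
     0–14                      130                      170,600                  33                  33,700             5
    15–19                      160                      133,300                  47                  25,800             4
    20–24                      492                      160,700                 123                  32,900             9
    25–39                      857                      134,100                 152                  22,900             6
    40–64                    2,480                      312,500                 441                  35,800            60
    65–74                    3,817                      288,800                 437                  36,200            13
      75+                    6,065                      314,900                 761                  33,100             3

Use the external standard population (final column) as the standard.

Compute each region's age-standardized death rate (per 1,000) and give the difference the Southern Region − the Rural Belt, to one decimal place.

Age-specific rates per 1,000 for the Southern Region: 0.762, 1.200, 3.062, 6.391, 7.936, 13.217, 19.260.
For the Rural Belt: 0.979, 1.822, 3.739, 6.638, 12.318, 12.072, 22.991.
Standard weights: 0.05, 0.04, 0.09, 0.06, 0.60, 0.13, 0.03.
The Southern Region: 0.0500×0.762 + 0.0400×1.200 + 0.0900×3.062 + 0.0600×6.391 + 0.6000×7.936 + 0.1300×13.217 + 0.0300×19.260 = 7.8027 per 1,000.
The Rural Belt: 0.0500×0.979 + 0.0400×1.822 + 0.0900×3.739 + 0.0600×6.638 + 0.6000×12.318 + 0.1300×12.072 + 0.0300×22.991 = 10.5067 per 1,000.
Difference = 7.8027 − 10.5067 = -2.7040.

-2.7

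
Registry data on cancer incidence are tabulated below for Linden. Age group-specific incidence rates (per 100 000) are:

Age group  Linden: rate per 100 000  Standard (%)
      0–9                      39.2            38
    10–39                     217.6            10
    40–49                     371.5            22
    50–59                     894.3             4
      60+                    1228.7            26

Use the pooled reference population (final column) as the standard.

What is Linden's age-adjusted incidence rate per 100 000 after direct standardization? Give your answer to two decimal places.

473.62

Standard weights: 0.38, 0.10, 0.22, 0.04, 0.26.
Standardized rate: 0.3800×39.2 + 0.1000×217.6 + 0.2200×371.5 + 0.0400×894.3 + 0.2600×1228.7 = 473.6200 per 100 000.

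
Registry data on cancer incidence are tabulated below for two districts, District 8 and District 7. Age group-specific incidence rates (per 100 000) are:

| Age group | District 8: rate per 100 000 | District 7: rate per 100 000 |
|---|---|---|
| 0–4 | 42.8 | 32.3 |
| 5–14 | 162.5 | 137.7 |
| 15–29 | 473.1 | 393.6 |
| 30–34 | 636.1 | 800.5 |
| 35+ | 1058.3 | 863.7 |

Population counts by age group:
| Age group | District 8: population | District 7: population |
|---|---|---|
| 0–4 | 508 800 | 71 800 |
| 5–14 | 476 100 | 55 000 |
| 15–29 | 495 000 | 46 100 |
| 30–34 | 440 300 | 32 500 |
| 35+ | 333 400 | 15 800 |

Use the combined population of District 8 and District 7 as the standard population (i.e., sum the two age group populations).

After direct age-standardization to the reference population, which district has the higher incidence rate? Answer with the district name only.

Combined standard total = 2 474 800; weights = 0.2346, 0.2146, 0.2186, 0.1910, 0.1411.
District 8: 0.2346×42.8 + 0.2146×162.5 + 0.2186×473.1 + 0.1910×636.1 + 0.1411×1058.3 = 419.2073 per 100 000.
District 7: 0.2346×32.3 + 0.2146×137.7 + 0.2186×393.6 + 0.1910×800.5 + 0.1411×863.7 = 397.9890 per 100 000.

District 8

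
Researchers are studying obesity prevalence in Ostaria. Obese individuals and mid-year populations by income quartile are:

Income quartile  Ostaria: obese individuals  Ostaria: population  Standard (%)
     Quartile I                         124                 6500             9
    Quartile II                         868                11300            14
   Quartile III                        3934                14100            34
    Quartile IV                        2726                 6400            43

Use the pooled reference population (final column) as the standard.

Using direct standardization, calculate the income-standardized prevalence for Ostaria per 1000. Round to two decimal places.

Income-specific rates per 1000 for Ostaria: 19.077, 76.814, 279.007, 425.938.
Standard weights: 0.09, 0.14, 0.34, 0.43.
Standardized rate: 0.0900×19.077 + 0.1400×76.814 + 0.3400×279.007 + 0.4300×425.938 = 290.4864 per 1000.

290.49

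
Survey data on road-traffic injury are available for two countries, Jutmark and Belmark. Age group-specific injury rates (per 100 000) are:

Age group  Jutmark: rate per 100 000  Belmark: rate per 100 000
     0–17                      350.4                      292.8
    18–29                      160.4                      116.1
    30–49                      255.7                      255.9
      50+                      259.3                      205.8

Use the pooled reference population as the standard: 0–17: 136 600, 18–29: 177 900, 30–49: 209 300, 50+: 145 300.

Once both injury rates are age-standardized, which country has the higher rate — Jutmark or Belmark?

Jutmark

Standard total = 669 100; weights = 0.2042, 0.2659, 0.3128, 0.2172.
Jutmark: 0.2042×350.4 + 0.2659×160.4 + 0.3128×255.7 + 0.2172×259.3 = 250.4769 per 100 000.
Belmark: 0.2042×292.8 + 0.2659×116.1 + 0.3128×255.9 + 0.2172×205.8 = 215.3838 per 100 000.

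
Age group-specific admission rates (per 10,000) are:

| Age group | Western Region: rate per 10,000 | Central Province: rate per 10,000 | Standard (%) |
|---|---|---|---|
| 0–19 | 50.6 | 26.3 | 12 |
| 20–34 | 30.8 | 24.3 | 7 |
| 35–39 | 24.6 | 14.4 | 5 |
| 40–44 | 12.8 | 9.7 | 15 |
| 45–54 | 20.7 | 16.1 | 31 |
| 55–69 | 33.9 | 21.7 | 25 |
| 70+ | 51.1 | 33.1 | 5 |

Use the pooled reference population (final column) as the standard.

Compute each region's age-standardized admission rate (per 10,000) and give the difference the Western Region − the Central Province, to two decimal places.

Standard weights: 0.12, 0.07, 0.05, 0.15, 0.31, 0.25, 0.05.
The Western Region: 0.1200×50.6 + 0.0700×30.8 + 0.0500×24.6 + 0.1500×12.8 + 0.3100×20.7 + 0.2500×33.9 + 0.0500×51.1 = 28.8250 per 10,000.
The Central Province: 0.1200×26.3 + 0.0700×24.3 + 0.0500×14.4 + 0.1500×9.7 + 0.3100×16.1 + 0.2500×21.7 + 0.0500×33.1 = 19.1030 per 10,000.
Difference = 28.8250 − 19.1030 = 9.7220.

9.72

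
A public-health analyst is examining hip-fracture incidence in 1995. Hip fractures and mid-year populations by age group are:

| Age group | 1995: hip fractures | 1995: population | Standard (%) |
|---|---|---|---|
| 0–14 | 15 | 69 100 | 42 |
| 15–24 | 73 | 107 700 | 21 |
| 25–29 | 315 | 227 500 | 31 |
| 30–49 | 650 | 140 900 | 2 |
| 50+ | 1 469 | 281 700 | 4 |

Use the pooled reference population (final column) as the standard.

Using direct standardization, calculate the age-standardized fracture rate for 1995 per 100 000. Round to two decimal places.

Age-specific rates per 100 000 for 1995: 21.71, 67.78, 138.46, 461.32, 521.48.
Standard weights: 0.42, 0.21, 0.31, 0.02, 0.04.
Standardized rate: 0.4200×21.71 + 0.2100×67.78 + 0.3100×138.46 + 0.0200×461.32 + 0.0400×521.48 = 96.3598 per 100 000.

96.36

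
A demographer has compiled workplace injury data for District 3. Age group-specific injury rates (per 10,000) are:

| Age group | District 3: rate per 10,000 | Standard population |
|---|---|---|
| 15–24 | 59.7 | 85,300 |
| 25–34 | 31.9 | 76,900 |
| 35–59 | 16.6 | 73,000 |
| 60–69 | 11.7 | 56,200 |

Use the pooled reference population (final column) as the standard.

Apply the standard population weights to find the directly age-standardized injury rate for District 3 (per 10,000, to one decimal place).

32.3

Standard total = 291,400; weights = 0.2927, 0.2639, 0.2505, 0.1929.
Standardized rate: 0.2927×59.7 + 0.2639×31.9 + 0.2505×16.6 + 0.1929×11.7 = 32.3091 per 10,000.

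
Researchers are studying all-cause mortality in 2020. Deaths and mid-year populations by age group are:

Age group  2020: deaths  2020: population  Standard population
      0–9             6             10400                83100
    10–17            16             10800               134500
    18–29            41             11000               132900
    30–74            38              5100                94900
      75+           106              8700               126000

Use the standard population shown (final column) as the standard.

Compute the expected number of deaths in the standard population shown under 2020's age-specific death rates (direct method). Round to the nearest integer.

2985

Age-specific rates per 100000 for 2020: 57.69, 148.15, 372.73, 745.10, 1218.39.
Expected deaths = Σ (standard pop × age-specific rate ÷ 100000)
= 83100×57.69/100000 + 134500×148.15/100000 + 132900×372.73/100000 + 94900×745.10/100000 + 126000×1218.39/100000
= 47.94 + 199.26 + 495.35 + 707.10 + 1535.17 = 2984.83.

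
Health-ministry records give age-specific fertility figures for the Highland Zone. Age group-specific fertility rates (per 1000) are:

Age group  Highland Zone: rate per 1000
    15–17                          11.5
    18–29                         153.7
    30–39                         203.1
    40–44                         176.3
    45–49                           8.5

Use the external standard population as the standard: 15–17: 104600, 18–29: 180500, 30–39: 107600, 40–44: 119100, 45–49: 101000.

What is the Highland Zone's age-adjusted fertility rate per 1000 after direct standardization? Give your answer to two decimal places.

Standard total = 612800; weights = 0.1707, 0.2945, 0.1756, 0.1944, 0.1648.
Standardized rate: 0.1707×11.5 + 0.2945×153.7 + 0.1756×203.1 + 0.1944×176.3 + 0.1648×8.5 = 118.5626 per 1000.

118.56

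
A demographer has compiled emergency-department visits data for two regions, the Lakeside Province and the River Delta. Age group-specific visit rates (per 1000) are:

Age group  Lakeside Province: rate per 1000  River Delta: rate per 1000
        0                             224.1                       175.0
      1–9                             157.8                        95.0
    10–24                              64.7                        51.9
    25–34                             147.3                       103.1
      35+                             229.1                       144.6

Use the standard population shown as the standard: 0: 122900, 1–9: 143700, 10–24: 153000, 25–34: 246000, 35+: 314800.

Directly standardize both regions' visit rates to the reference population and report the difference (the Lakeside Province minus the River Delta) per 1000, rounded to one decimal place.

55.6

Standard total = 980400; weights = 0.1254, 0.1466, 0.1561, 0.2509, 0.3211.
The Lakeside Province: 0.1254×224.1 + 0.1466×157.8 + 0.1561×64.7 + 0.2509×147.3 + 0.3211×229.1 = 171.8414 per 1000.
The River Delta: 0.1254×175.0 + 0.1466×95.0 + 0.1561×51.9 + 0.2509×103.1 + 0.3211×144.6 = 116.2611 per 1000.
Difference = 171.8414 − 116.2611 = 55.5803.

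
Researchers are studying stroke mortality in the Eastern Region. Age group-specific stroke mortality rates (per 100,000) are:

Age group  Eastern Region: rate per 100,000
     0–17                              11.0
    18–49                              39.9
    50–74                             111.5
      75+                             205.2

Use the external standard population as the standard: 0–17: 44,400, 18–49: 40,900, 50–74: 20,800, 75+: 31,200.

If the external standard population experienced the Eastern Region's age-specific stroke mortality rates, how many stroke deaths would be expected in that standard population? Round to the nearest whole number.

108

Expected stroke deaths = Σ (standard pop × age-specific rate ÷ 100,000)
= 44,400×11.0/100,000 + 40,900×39.9/100,000 + 20,800×111.5/100,000 + 31,200×205.2/100,000
= 4.88 + 16.32 + 23.19 + 64.02 = 108.42.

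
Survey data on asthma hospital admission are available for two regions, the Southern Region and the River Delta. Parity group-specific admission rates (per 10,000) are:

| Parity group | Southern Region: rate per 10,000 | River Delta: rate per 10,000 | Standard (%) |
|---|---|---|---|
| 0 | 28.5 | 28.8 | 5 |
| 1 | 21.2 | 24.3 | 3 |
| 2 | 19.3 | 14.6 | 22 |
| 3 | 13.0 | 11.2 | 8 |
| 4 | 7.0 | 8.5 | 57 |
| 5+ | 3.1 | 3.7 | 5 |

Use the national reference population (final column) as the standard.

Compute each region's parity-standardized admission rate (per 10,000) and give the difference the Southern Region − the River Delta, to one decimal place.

Standard weights: 0.05, 0.03, 0.22, 0.08, 0.57, 0.05.
The Southern Region: 0.0500×28.5 + 0.0300×21.2 + 0.2200×19.3 + 0.0800×13.0 + 0.5700×7.0 + 0.0500×3.1 = 11.4920 per 10,000.
The River Delta: 0.0500×28.8 + 0.0300×24.3 + 0.2200×14.6 + 0.0800×11.2 + 0.5700×8.5 + 0.0500×3.7 = 11.3070 per 10,000.
Difference = 11.4920 − 11.3070 = 0.1850.

0.2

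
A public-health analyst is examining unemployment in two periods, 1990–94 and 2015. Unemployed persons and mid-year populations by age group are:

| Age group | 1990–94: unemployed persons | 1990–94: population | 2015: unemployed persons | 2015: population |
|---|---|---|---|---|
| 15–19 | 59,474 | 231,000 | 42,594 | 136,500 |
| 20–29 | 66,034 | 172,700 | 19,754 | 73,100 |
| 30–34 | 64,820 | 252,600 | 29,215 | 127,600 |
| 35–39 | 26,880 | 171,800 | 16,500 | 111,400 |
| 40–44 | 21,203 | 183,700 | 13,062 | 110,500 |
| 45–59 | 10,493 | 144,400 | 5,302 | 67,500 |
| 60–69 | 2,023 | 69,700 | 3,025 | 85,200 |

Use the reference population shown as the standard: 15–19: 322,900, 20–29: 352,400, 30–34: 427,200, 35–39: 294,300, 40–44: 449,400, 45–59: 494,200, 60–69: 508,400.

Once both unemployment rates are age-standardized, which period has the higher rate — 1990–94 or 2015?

Age-specific rates per 1,000 for 1990–94: 257.463, 382.362, 256.611, 156.461, 115.422, 72.666, 29.024.
For 2015: 312.044, 270.233, 228.958, 148.115, 118.208, 78.548, 35.505.
Standard total = 2,848,800; weights = 0.1133, 0.1237, 0.1500, 0.1033, 0.1578, 0.1735, 0.1785.
1990–94: 0.1133×257.463 + 0.1237×382.362 + 0.1500×256.611 + 0.1033×156.461 + 0.1578×115.422 + 0.1735×72.666 + 0.1785×29.024 = 167.1189 per 1,000.
2015: 0.1133×312.044 + 0.1237×270.233 + 0.1500×228.958 + 0.1033×148.115 + 0.1578×118.208 + 0.1735×78.548 + 0.1785×35.505 = 157.0422 per 1,000.

1990–94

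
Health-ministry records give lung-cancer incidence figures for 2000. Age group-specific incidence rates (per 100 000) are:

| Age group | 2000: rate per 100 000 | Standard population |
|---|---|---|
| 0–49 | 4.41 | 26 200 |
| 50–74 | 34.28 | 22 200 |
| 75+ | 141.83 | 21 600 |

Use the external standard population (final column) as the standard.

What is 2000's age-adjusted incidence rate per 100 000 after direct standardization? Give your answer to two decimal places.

Standard total = 70 000; weights = 0.3743, 0.3171, 0.3086.
Standardized rate: 0.3743×4.41 + 0.3171×34.28 + 0.3086×141.83 = 56.2869 per 100 000.

56.29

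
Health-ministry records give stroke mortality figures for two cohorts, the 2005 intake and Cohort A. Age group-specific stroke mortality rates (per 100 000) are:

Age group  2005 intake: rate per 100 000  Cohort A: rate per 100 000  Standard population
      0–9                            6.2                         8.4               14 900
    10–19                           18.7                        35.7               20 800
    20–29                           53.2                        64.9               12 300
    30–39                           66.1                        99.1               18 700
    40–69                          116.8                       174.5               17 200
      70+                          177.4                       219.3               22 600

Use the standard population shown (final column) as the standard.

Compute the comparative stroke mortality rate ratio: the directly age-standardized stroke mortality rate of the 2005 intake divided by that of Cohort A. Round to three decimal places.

Standard total = 106 500; weights = 0.1399, 0.1953, 0.1155, 0.1756, 0.1615, 0.2122.
The 2005 intake: 0.1399×6.2 + 0.1953×18.7 + 0.1155×53.2 + 0.1756×66.1 + 0.1615×116.8 + 0.2122×177.4 = 78.7791 per 100 000.
Cohort A: 0.1399×8.4 + 0.1953×35.7 + 0.1155×64.9 + 0.1756×99.1 + 0.1615×174.5 + 0.2122×219.3 = 107.7628 per 100 000.
Ratio = 78.7791 ÷ 107.7628 = 0.73104.

0.731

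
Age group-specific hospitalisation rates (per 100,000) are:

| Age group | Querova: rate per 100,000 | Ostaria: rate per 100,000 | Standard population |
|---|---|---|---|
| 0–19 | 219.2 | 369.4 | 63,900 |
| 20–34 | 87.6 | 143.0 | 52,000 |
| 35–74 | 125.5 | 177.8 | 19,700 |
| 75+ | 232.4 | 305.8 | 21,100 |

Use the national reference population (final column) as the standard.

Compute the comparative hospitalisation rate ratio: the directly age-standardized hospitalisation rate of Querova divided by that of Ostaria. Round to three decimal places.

0.633

Standard total = 156,700; weights = 0.4078, 0.3318, 0.1257, 0.1347.
Querova: 0.4078×219.2 + 0.3318×87.6 + 0.1257×125.5 + 0.1347×232.4 = 165.5269 per 100,000.
Ostaria: 0.4078×369.4 + 0.3318×143.0 + 0.1257×177.8 + 0.1347×305.8 = 261.6190 per 100,000.
Ratio = 165.5269 ÷ 261.6190 = 0.63270.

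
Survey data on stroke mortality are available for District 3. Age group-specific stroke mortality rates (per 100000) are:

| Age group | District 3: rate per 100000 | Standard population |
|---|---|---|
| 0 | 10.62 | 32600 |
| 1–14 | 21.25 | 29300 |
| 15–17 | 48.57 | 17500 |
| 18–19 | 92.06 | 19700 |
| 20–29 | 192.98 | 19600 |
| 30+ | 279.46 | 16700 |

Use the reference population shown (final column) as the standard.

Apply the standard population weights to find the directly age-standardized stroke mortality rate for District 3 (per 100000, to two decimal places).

89.23

Standard total = 135400; weights = 0.2408, 0.2164, 0.1292, 0.1455, 0.1448, 0.1233.
Standardized rate: 0.2408×10.62 + 0.2164×21.25 + 0.1292×48.57 + 0.1455×92.06 + 0.1448×192.98 + 0.1233×279.46 = 89.2303 per 100000.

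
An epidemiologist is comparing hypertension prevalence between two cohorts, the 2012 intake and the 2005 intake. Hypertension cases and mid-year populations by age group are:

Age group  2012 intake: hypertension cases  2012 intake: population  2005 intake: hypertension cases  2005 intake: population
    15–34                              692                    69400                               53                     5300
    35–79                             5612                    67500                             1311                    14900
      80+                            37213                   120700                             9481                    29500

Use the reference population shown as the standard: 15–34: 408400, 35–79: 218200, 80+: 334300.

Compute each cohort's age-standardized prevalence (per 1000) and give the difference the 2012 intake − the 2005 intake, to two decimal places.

-5.66

Age-specific rates per 1000 for the 2012 intake: 9.971, 83.141, 308.310.
For the 2005 intake: 10.000, 87.987, 321.390.
Standard total = 960900; weights = 0.4250, 0.2271, 0.3479.
The 2012 intake: 0.4250×9.971 + 0.2271×83.141 + 0.3479×308.310 = 130.3794 per 1000.
The 2005 intake: 0.4250×10.000 + 0.2271×87.987 + 0.3479×321.390 = 136.0426 per 1000.
Difference = 130.3794 − 136.0426 = -5.6632.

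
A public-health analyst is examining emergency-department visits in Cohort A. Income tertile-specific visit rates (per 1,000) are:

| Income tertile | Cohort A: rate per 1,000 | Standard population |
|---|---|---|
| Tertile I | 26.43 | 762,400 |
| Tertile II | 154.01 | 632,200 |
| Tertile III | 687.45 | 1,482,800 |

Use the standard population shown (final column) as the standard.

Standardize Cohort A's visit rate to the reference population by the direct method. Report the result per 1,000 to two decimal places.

395.10

Standard total = 2,877,400; weights = 0.2650, 0.2197, 0.5153.
Standardized rate: 0.2650×26.43 + 0.2197×154.01 + 0.5153×687.45 = 395.1019 per 1,000.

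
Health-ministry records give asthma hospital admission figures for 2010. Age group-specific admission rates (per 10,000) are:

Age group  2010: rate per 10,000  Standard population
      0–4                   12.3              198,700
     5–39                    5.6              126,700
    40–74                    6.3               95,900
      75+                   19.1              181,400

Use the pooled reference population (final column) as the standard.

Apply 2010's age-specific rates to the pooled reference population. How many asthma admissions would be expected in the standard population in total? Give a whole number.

722

Expected asthma admissions = Σ (standard pop × age-specific rate ÷ 10,000)
= 198,700×12.3/10,000 + 126,700×5.6/10,000 + 95,900×6.3/10,000 + 181,400×19.1/10,000
= 244.40 + 70.95 + 60.42 + 346.47 = 722.24.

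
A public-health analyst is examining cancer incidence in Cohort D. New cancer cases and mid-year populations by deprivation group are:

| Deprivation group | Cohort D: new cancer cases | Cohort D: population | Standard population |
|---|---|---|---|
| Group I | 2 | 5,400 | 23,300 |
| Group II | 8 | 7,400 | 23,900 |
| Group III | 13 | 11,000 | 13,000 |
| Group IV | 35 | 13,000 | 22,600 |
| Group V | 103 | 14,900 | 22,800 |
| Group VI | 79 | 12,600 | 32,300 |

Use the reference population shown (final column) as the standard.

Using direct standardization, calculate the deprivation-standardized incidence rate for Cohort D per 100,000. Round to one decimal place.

Deprivation-specific rates per 100,000 for Cohort D: 37.04, 108.11, 118.18, 269.23, 691.28, 626.98.
Standard total = 137,900; weights = 0.1690, 0.1733, 0.0943, 0.1639, 0.1653, 0.2342.
Standardized rate: 0.1690×37.04 + 0.1733×108.11 + 0.0943×118.18 + 0.1639×269.23 + 0.1653×691.28 + 0.2342×626.98 = 341.4096 per 100,000.

341.4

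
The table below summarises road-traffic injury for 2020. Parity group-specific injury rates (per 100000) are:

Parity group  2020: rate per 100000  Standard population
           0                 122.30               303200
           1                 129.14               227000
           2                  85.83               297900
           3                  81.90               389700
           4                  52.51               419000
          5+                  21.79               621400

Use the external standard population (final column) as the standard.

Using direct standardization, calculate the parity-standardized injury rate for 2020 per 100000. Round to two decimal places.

70.60

Standard total = 2258200; weights = 0.1343, 0.1005, 0.1319, 0.1726, 0.1855, 0.2752.
Standardized rate: 0.1343×122.30 + 0.1005×129.14 + 0.1319×85.83 + 0.1726×81.90 + 0.1855×52.51 + 0.2752×21.79 = 70.5975 per 100000.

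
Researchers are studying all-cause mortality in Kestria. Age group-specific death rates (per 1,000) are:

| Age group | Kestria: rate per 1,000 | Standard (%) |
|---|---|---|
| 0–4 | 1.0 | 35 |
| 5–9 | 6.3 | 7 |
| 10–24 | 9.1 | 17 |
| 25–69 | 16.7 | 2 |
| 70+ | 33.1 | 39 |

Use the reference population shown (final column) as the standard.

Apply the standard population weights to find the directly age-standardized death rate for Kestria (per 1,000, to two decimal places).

Standard weights: 0.35, 0.07, 0.17, 0.02, 0.39.
Standardized rate: 0.3500×1.0 + 0.0700×6.3 + 0.1700×9.1 + 0.0200×16.7 + 0.3900×33.1 = 15.5810 per 1,000.

15.58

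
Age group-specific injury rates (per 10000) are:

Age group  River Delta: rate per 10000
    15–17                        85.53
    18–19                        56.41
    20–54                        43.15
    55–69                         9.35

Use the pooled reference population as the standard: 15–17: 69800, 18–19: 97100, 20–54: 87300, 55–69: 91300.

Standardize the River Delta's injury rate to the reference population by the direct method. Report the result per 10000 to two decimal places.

Standard total = 345500; weights = 0.2020, 0.2810, 0.2527, 0.2643.
Standardized rate: 0.2020×85.53 + 0.2810×56.41 + 0.2527×43.15 + 0.2643×9.35 = 46.5067 per 10000.

46.51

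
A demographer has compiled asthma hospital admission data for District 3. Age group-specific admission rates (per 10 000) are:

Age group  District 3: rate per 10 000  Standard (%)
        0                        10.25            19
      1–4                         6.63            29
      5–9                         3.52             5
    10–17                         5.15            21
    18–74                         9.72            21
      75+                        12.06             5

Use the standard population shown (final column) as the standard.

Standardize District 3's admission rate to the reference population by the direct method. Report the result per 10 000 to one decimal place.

7.8

Standard weights: 0.19, 0.29, 0.05, 0.21, 0.21, 0.05.
Standardized rate: 0.1900×10.25 + 0.2900×6.63 + 0.0500×3.52 + 0.2100×5.15 + 0.2100×9.72 + 0.0500×12.06 = 7.7719 per 10 000.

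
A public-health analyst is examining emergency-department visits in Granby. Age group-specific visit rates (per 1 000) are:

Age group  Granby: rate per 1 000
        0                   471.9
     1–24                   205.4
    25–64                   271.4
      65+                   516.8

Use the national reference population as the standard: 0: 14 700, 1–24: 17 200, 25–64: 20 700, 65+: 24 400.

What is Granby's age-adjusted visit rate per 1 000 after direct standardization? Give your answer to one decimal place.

372.7

Standard total = 77 000; weights = 0.1909, 0.2234, 0.2688, 0.3169.
Standardized rate: 0.1909×471.9 + 0.2234×205.4 + 0.2688×271.4 + 0.3169×516.8 = 372.6975 per 1 000.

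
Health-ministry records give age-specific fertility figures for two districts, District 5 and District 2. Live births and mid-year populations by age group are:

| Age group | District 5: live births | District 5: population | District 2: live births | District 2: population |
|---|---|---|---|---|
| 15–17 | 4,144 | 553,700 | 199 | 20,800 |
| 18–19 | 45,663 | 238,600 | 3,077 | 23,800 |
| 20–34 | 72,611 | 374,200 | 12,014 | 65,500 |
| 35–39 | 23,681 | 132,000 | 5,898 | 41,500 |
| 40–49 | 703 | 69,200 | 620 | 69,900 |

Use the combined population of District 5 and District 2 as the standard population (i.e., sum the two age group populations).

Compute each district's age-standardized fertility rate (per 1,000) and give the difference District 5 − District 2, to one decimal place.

Age-specific rates per 1,000 for District 5: 7.484, 191.379, 194.043, 179.402, 10.159.
For District 2: 9.567, 129.286, 183.420, 142.120, 8.870.
Combined standard total = 1,589,200; weights = 0.3615, 0.1651, 0.2767, 0.1092, 0.0875.
District 5: 0.3615×7.484 + 0.1651×191.379 + 0.2767×194.043 + 0.1092×179.402 + 0.0875×10.159 = 108.4682 per 1,000.
District 2: 0.3615×9.567 + 0.1651×129.286 + 0.2767×183.420 + 0.1092×142.120 + 0.0875×8.870 = 91.8465 per 1,000.
Difference = 108.4682 − 91.8465 = 16.6217.

16.6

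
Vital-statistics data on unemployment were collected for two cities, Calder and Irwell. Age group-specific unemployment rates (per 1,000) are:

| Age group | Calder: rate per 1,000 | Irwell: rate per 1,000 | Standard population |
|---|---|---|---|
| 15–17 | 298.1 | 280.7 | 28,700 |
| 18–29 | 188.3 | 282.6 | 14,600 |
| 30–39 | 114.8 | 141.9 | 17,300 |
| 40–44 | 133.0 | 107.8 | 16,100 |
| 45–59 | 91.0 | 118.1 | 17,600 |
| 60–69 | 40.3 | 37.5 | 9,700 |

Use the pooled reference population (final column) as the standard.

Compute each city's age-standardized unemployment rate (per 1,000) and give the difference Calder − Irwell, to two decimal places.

Standard total = 104,000; weights = 0.2760, 0.1404, 0.1663, 0.1548, 0.1692, 0.0933.
Calder: 0.2760×298.1 + 0.1404×188.3 + 0.1663×114.8 + 0.1548×133.0 + 0.1692×91.0 + 0.0933×40.3 = 167.5433 per 1,000.
Irwell: 0.2760×280.7 + 0.1404×282.6 + 0.1663×141.9 + 0.1548×107.8 + 0.1692×118.1 + 0.0933×37.5 = 180.9116 per 1,000.
Difference = 167.5433 − 180.9116 = -13.3684.

-13.37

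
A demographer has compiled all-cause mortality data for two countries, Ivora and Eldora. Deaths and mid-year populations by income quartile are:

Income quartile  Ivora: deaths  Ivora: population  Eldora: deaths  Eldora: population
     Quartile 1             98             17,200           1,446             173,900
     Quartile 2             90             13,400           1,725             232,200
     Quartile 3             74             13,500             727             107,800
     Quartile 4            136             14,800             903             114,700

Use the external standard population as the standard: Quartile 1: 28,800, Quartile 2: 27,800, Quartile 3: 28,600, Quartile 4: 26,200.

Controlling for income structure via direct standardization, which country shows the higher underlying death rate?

Eldora

Income-specific rates per 100,000 for Ivora: 569.77, 671.64, 548.15, 918.92.
For Eldora: 831.51, 742.89, 674.40, 787.27.
Standard total = 111,400; weights = 0.2585, 0.2496, 0.2567, 0.2352.
Ivora: 0.2585×569.77 + 0.2496×671.64 + 0.2567×548.15 + 0.2352×918.92 = 671.7563 per 100,000.
Eldora: 0.2585×831.51 + 0.2496×742.89 + 0.2567×674.40 + 0.2352×787.27 = 758.6559 per 100,000.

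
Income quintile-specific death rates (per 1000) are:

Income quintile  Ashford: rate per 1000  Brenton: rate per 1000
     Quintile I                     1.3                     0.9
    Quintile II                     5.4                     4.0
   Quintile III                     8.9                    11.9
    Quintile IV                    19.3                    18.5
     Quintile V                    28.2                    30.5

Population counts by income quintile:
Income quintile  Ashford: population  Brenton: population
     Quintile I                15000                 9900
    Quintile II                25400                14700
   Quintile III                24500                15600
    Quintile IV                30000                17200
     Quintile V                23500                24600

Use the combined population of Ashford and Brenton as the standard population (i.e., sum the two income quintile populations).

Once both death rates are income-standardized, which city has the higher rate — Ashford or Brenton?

Brenton

Combined standard total = 200400; weights = 0.1243, 0.2001, 0.2001, 0.2355, 0.2400.
Ashford: 0.1243×1.3 + 0.2001×5.4 + 0.2001×8.9 + 0.2355×19.3 + 0.2400×28.2 = 14.3372 per 1000.
Brenton: 0.1243×0.9 + 0.2001×4.0 + 0.2001×11.9 + 0.2355×18.5 + 0.2400×30.5 = 14.9713 per 1000.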